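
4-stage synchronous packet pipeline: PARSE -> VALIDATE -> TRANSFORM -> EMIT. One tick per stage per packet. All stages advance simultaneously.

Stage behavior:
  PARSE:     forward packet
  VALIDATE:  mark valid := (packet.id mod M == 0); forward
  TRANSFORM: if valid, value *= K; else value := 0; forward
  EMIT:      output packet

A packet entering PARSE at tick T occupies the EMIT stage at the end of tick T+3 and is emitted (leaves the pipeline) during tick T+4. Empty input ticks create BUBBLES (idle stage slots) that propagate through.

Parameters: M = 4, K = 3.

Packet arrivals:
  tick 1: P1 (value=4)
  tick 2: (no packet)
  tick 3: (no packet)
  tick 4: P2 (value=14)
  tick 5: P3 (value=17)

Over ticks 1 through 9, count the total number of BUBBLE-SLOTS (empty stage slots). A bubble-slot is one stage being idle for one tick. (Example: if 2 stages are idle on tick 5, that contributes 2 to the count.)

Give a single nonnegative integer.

Answer: 24

Derivation:
Tick 1: [PARSE:P1(v=4,ok=F), VALIDATE:-, TRANSFORM:-, EMIT:-] out:-; bubbles=3
Tick 2: [PARSE:-, VALIDATE:P1(v=4,ok=F), TRANSFORM:-, EMIT:-] out:-; bubbles=3
Tick 3: [PARSE:-, VALIDATE:-, TRANSFORM:P1(v=0,ok=F), EMIT:-] out:-; bubbles=3
Tick 4: [PARSE:P2(v=14,ok=F), VALIDATE:-, TRANSFORM:-, EMIT:P1(v=0,ok=F)] out:-; bubbles=2
Tick 5: [PARSE:P3(v=17,ok=F), VALIDATE:P2(v=14,ok=F), TRANSFORM:-, EMIT:-] out:P1(v=0); bubbles=2
Tick 6: [PARSE:-, VALIDATE:P3(v=17,ok=F), TRANSFORM:P2(v=0,ok=F), EMIT:-] out:-; bubbles=2
Tick 7: [PARSE:-, VALIDATE:-, TRANSFORM:P3(v=0,ok=F), EMIT:P2(v=0,ok=F)] out:-; bubbles=2
Tick 8: [PARSE:-, VALIDATE:-, TRANSFORM:-, EMIT:P3(v=0,ok=F)] out:P2(v=0); bubbles=3
Tick 9: [PARSE:-, VALIDATE:-, TRANSFORM:-, EMIT:-] out:P3(v=0); bubbles=4
Total bubble-slots: 24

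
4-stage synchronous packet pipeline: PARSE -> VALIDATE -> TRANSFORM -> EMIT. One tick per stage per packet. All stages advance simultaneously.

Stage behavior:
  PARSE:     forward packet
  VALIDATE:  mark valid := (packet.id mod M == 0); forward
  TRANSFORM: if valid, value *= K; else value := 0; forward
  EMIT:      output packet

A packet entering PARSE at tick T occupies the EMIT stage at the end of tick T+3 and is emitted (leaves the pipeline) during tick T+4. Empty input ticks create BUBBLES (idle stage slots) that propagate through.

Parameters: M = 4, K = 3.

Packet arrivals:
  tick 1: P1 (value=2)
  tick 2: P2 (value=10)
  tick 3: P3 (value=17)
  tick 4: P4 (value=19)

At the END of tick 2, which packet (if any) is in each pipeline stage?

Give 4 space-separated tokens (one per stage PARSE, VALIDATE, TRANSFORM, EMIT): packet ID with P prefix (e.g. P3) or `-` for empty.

Answer: P2 P1 - -

Derivation:
Tick 1: [PARSE:P1(v=2,ok=F), VALIDATE:-, TRANSFORM:-, EMIT:-] out:-; in:P1
Tick 2: [PARSE:P2(v=10,ok=F), VALIDATE:P1(v=2,ok=F), TRANSFORM:-, EMIT:-] out:-; in:P2
At end of tick 2: ['P2', 'P1', '-', '-']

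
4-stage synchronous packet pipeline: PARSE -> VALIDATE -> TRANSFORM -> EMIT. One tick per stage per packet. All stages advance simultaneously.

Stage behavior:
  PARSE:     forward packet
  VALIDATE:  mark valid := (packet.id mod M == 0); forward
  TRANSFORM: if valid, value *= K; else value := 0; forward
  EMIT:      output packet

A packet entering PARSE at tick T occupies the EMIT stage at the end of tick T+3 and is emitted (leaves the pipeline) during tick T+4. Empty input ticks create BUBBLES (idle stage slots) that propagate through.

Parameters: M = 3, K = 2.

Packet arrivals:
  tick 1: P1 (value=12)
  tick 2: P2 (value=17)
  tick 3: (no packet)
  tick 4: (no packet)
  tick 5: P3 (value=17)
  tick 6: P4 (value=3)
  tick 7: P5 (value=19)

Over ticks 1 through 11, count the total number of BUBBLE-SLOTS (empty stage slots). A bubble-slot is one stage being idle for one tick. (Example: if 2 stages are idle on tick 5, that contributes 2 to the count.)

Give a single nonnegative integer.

Answer: 24

Derivation:
Tick 1: [PARSE:P1(v=12,ok=F), VALIDATE:-, TRANSFORM:-, EMIT:-] out:-; bubbles=3
Tick 2: [PARSE:P2(v=17,ok=F), VALIDATE:P1(v=12,ok=F), TRANSFORM:-, EMIT:-] out:-; bubbles=2
Tick 3: [PARSE:-, VALIDATE:P2(v=17,ok=F), TRANSFORM:P1(v=0,ok=F), EMIT:-] out:-; bubbles=2
Tick 4: [PARSE:-, VALIDATE:-, TRANSFORM:P2(v=0,ok=F), EMIT:P1(v=0,ok=F)] out:-; bubbles=2
Tick 5: [PARSE:P3(v=17,ok=F), VALIDATE:-, TRANSFORM:-, EMIT:P2(v=0,ok=F)] out:P1(v=0); bubbles=2
Tick 6: [PARSE:P4(v=3,ok=F), VALIDATE:P3(v=17,ok=T), TRANSFORM:-, EMIT:-] out:P2(v=0); bubbles=2
Tick 7: [PARSE:P5(v=19,ok=F), VALIDATE:P4(v=3,ok=F), TRANSFORM:P3(v=34,ok=T), EMIT:-] out:-; bubbles=1
Tick 8: [PARSE:-, VALIDATE:P5(v=19,ok=F), TRANSFORM:P4(v=0,ok=F), EMIT:P3(v=34,ok=T)] out:-; bubbles=1
Tick 9: [PARSE:-, VALIDATE:-, TRANSFORM:P5(v=0,ok=F), EMIT:P4(v=0,ok=F)] out:P3(v=34); bubbles=2
Tick 10: [PARSE:-, VALIDATE:-, TRANSFORM:-, EMIT:P5(v=0,ok=F)] out:P4(v=0); bubbles=3
Tick 11: [PARSE:-, VALIDATE:-, TRANSFORM:-, EMIT:-] out:P5(v=0); bubbles=4
Total bubble-slots: 24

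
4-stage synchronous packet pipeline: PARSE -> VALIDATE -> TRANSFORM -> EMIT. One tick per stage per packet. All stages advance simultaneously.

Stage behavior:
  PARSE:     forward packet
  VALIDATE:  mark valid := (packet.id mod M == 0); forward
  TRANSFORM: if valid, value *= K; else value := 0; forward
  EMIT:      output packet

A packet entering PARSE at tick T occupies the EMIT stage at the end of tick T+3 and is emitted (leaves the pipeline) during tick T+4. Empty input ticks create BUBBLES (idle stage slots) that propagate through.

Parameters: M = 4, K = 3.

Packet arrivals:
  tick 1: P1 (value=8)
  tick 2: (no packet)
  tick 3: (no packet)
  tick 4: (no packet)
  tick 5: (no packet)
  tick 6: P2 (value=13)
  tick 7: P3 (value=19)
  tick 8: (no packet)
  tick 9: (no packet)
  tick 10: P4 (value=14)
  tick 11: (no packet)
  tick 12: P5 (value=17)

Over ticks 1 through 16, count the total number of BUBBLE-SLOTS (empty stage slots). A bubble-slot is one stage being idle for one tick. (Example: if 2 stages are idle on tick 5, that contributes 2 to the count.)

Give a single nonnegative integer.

Tick 1: [PARSE:P1(v=8,ok=F), VALIDATE:-, TRANSFORM:-, EMIT:-] out:-; bubbles=3
Tick 2: [PARSE:-, VALIDATE:P1(v=8,ok=F), TRANSFORM:-, EMIT:-] out:-; bubbles=3
Tick 3: [PARSE:-, VALIDATE:-, TRANSFORM:P1(v=0,ok=F), EMIT:-] out:-; bubbles=3
Tick 4: [PARSE:-, VALIDATE:-, TRANSFORM:-, EMIT:P1(v=0,ok=F)] out:-; bubbles=3
Tick 5: [PARSE:-, VALIDATE:-, TRANSFORM:-, EMIT:-] out:P1(v=0); bubbles=4
Tick 6: [PARSE:P2(v=13,ok=F), VALIDATE:-, TRANSFORM:-, EMIT:-] out:-; bubbles=3
Tick 7: [PARSE:P3(v=19,ok=F), VALIDATE:P2(v=13,ok=F), TRANSFORM:-, EMIT:-] out:-; bubbles=2
Tick 8: [PARSE:-, VALIDATE:P3(v=19,ok=F), TRANSFORM:P2(v=0,ok=F), EMIT:-] out:-; bubbles=2
Tick 9: [PARSE:-, VALIDATE:-, TRANSFORM:P3(v=0,ok=F), EMIT:P2(v=0,ok=F)] out:-; bubbles=2
Tick 10: [PARSE:P4(v=14,ok=F), VALIDATE:-, TRANSFORM:-, EMIT:P3(v=0,ok=F)] out:P2(v=0); bubbles=2
Tick 11: [PARSE:-, VALIDATE:P4(v=14,ok=T), TRANSFORM:-, EMIT:-] out:P3(v=0); bubbles=3
Tick 12: [PARSE:P5(v=17,ok=F), VALIDATE:-, TRANSFORM:P4(v=42,ok=T), EMIT:-] out:-; bubbles=2
Tick 13: [PARSE:-, VALIDATE:P5(v=17,ok=F), TRANSFORM:-, EMIT:P4(v=42,ok=T)] out:-; bubbles=2
Tick 14: [PARSE:-, VALIDATE:-, TRANSFORM:P5(v=0,ok=F), EMIT:-] out:P4(v=42); bubbles=3
Tick 15: [PARSE:-, VALIDATE:-, TRANSFORM:-, EMIT:P5(v=0,ok=F)] out:-; bubbles=3
Tick 16: [PARSE:-, VALIDATE:-, TRANSFORM:-, EMIT:-] out:P5(v=0); bubbles=4
Total bubble-slots: 44

Answer: 44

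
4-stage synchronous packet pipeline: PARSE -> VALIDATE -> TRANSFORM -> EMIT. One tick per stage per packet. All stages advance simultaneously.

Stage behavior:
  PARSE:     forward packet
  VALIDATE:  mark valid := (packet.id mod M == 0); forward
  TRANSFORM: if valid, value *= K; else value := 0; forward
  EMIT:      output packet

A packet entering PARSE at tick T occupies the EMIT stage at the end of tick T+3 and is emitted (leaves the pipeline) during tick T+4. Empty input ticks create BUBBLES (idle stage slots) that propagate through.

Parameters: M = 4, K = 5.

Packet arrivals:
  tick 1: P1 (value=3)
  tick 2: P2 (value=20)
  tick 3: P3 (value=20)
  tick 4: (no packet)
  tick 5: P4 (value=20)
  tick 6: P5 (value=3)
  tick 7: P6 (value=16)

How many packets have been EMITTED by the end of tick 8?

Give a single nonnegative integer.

Tick 1: [PARSE:P1(v=3,ok=F), VALIDATE:-, TRANSFORM:-, EMIT:-] out:-; in:P1
Tick 2: [PARSE:P2(v=20,ok=F), VALIDATE:P1(v=3,ok=F), TRANSFORM:-, EMIT:-] out:-; in:P2
Tick 3: [PARSE:P3(v=20,ok=F), VALIDATE:P2(v=20,ok=F), TRANSFORM:P1(v=0,ok=F), EMIT:-] out:-; in:P3
Tick 4: [PARSE:-, VALIDATE:P3(v=20,ok=F), TRANSFORM:P2(v=0,ok=F), EMIT:P1(v=0,ok=F)] out:-; in:-
Tick 5: [PARSE:P4(v=20,ok=F), VALIDATE:-, TRANSFORM:P3(v=0,ok=F), EMIT:P2(v=0,ok=F)] out:P1(v=0); in:P4
Tick 6: [PARSE:P5(v=3,ok=F), VALIDATE:P4(v=20,ok=T), TRANSFORM:-, EMIT:P3(v=0,ok=F)] out:P2(v=0); in:P5
Tick 7: [PARSE:P6(v=16,ok=F), VALIDATE:P5(v=3,ok=F), TRANSFORM:P4(v=100,ok=T), EMIT:-] out:P3(v=0); in:P6
Tick 8: [PARSE:-, VALIDATE:P6(v=16,ok=F), TRANSFORM:P5(v=0,ok=F), EMIT:P4(v=100,ok=T)] out:-; in:-
Emitted by tick 8: ['P1', 'P2', 'P3']

Answer: 3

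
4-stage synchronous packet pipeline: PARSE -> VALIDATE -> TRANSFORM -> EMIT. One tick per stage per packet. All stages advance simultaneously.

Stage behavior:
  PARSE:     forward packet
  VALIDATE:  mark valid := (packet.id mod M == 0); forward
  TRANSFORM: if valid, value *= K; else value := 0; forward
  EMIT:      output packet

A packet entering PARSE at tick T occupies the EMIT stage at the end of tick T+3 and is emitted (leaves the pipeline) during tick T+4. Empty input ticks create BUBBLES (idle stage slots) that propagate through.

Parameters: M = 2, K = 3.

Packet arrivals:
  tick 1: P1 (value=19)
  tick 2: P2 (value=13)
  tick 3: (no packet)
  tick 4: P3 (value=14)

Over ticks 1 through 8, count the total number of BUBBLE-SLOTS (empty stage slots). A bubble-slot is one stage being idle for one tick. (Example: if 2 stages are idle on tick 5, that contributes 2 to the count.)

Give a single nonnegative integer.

Tick 1: [PARSE:P1(v=19,ok=F), VALIDATE:-, TRANSFORM:-, EMIT:-] out:-; bubbles=3
Tick 2: [PARSE:P2(v=13,ok=F), VALIDATE:P1(v=19,ok=F), TRANSFORM:-, EMIT:-] out:-; bubbles=2
Tick 3: [PARSE:-, VALIDATE:P2(v=13,ok=T), TRANSFORM:P1(v=0,ok=F), EMIT:-] out:-; bubbles=2
Tick 4: [PARSE:P3(v=14,ok=F), VALIDATE:-, TRANSFORM:P2(v=39,ok=T), EMIT:P1(v=0,ok=F)] out:-; bubbles=1
Tick 5: [PARSE:-, VALIDATE:P3(v=14,ok=F), TRANSFORM:-, EMIT:P2(v=39,ok=T)] out:P1(v=0); bubbles=2
Tick 6: [PARSE:-, VALIDATE:-, TRANSFORM:P3(v=0,ok=F), EMIT:-] out:P2(v=39); bubbles=3
Tick 7: [PARSE:-, VALIDATE:-, TRANSFORM:-, EMIT:P3(v=0,ok=F)] out:-; bubbles=3
Tick 8: [PARSE:-, VALIDATE:-, TRANSFORM:-, EMIT:-] out:P3(v=0); bubbles=4
Total bubble-slots: 20

Answer: 20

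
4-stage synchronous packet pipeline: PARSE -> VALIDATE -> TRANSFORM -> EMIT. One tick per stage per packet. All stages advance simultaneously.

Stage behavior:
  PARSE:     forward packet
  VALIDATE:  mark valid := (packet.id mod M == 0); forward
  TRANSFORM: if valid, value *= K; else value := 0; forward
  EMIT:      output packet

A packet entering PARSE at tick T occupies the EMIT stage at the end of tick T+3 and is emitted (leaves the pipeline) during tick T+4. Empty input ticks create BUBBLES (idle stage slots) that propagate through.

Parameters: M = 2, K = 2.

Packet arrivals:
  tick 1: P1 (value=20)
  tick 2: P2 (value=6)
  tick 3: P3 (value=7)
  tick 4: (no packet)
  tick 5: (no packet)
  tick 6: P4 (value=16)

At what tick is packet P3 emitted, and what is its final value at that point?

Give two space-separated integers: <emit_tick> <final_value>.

Answer: 7 0

Derivation:
Tick 1: [PARSE:P1(v=20,ok=F), VALIDATE:-, TRANSFORM:-, EMIT:-] out:-; in:P1
Tick 2: [PARSE:P2(v=6,ok=F), VALIDATE:P1(v=20,ok=F), TRANSFORM:-, EMIT:-] out:-; in:P2
Tick 3: [PARSE:P3(v=7,ok=F), VALIDATE:P2(v=6,ok=T), TRANSFORM:P1(v=0,ok=F), EMIT:-] out:-; in:P3
Tick 4: [PARSE:-, VALIDATE:P3(v=7,ok=F), TRANSFORM:P2(v=12,ok=T), EMIT:P1(v=0,ok=F)] out:-; in:-
Tick 5: [PARSE:-, VALIDATE:-, TRANSFORM:P3(v=0,ok=F), EMIT:P2(v=12,ok=T)] out:P1(v=0); in:-
Tick 6: [PARSE:P4(v=16,ok=F), VALIDATE:-, TRANSFORM:-, EMIT:P3(v=0,ok=F)] out:P2(v=12); in:P4
Tick 7: [PARSE:-, VALIDATE:P4(v=16,ok=T), TRANSFORM:-, EMIT:-] out:P3(v=0); in:-
Tick 8: [PARSE:-, VALIDATE:-, TRANSFORM:P4(v=32,ok=T), EMIT:-] out:-; in:-
Tick 9: [PARSE:-, VALIDATE:-, TRANSFORM:-, EMIT:P4(v=32,ok=T)] out:-; in:-
Tick 10: [PARSE:-, VALIDATE:-, TRANSFORM:-, EMIT:-] out:P4(v=32); in:-
P3: arrives tick 3, valid=False (id=3, id%2=1), emit tick 7, final value 0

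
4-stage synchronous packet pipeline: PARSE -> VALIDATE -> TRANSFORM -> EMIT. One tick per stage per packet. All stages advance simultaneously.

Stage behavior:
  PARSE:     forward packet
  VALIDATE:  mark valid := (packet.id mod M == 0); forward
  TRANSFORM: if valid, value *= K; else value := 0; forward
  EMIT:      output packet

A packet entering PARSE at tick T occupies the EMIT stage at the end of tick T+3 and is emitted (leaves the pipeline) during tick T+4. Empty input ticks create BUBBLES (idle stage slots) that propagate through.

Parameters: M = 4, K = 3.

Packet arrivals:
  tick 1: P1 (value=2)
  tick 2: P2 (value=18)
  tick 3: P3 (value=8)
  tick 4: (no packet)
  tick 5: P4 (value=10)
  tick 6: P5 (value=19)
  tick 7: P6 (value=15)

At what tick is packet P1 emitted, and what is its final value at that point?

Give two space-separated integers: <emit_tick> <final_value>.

Tick 1: [PARSE:P1(v=2,ok=F), VALIDATE:-, TRANSFORM:-, EMIT:-] out:-; in:P1
Tick 2: [PARSE:P2(v=18,ok=F), VALIDATE:P1(v=2,ok=F), TRANSFORM:-, EMIT:-] out:-; in:P2
Tick 3: [PARSE:P3(v=8,ok=F), VALIDATE:P2(v=18,ok=F), TRANSFORM:P1(v=0,ok=F), EMIT:-] out:-; in:P3
Tick 4: [PARSE:-, VALIDATE:P3(v=8,ok=F), TRANSFORM:P2(v=0,ok=F), EMIT:P1(v=0,ok=F)] out:-; in:-
Tick 5: [PARSE:P4(v=10,ok=F), VALIDATE:-, TRANSFORM:P3(v=0,ok=F), EMIT:P2(v=0,ok=F)] out:P1(v=0); in:P4
Tick 6: [PARSE:P5(v=19,ok=F), VALIDATE:P4(v=10,ok=T), TRANSFORM:-, EMIT:P3(v=0,ok=F)] out:P2(v=0); in:P5
Tick 7: [PARSE:P6(v=15,ok=F), VALIDATE:P5(v=19,ok=F), TRANSFORM:P4(v=30,ok=T), EMIT:-] out:P3(v=0); in:P6
Tick 8: [PARSE:-, VALIDATE:P6(v=15,ok=F), TRANSFORM:P5(v=0,ok=F), EMIT:P4(v=30,ok=T)] out:-; in:-
Tick 9: [PARSE:-, VALIDATE:-, TRANSFORM:P6(v=0,ok=F), EMIT:P5(v=0,ok=F)] out:P4(v=30); in:-
Tick 10: [PARSE:-, VALIDATE:-, TRANSFORM:-, EMIT:P6(v=0,ok=F)] out:P5(v=0); in:-
Tick 11: [PARSE:-, VALIDATE:-, TRANSFORM:-, EMIT:-] out:P6(v=0); in:-
P1: arrives tick 1, valid=False (id=1, id%4=1), emit tick 5, final value 0

Answer: 5 0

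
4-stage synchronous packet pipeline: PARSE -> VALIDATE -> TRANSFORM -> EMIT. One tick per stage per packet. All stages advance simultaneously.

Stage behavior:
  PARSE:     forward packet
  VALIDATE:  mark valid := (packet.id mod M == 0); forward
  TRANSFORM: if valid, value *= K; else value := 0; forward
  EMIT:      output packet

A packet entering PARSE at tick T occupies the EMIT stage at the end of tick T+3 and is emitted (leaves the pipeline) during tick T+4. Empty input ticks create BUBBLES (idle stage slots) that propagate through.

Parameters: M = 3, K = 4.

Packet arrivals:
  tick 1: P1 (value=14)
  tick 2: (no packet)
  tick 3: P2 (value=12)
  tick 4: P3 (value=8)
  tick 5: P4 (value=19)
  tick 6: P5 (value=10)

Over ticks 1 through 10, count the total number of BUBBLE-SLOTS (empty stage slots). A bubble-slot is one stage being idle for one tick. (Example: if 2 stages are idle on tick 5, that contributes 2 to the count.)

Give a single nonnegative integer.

Answer: 20

Derivation:
Tick 1: [PARSE:P1(v=14,ok=F), VALIDATE:-, TRANSFORM:-, EMIT:-] out:-; bubbles=3
Tick 2: [PARSE:-, VALIDATE:P1(v=14,ok=F), TRANSFORM:-, EMIT:-] out:-; bubbles=3
Tick 3: [PARSE:P2(v=12,ok=F), VALIDATE:-, TRANSFORM:P1(v=0,ok=F), EMIT:-] out:-; bubbles=2
Tick 4: [PARSE:P3(v=8,ok=F), VALIDATE:P2(v=12,ok=F), TRANSFORM:-, EMIT:P1(v=0,ok=F)] out:-; bubbles=1
Tick 5: [PARSE:P4(v=19,ok=F), VALIDATE:P3(v=8,ok=T), TRANSFORM:P2(v=0,ok=F), EMIT:-] out:P1(v=0); bubbles=1
Tick 6: [PARSE:P5(v=10,ok=F), VALIDATE:P4(v=19,ok=F), TRANSFORM:P3(v=32,ok=T), EMIT:P2(v=0,ok=F)] out:-; bubbles=0
Tick 7: [PARSE:-, VALIDATE:P5(v=10,ok=F), TRANSFORM:P4(v=0,ok=F), EMIT:P3(v=32,ok=T)] out:P2(v=0); bubbles=1
Tick 8: [PARSE:-, VALIDATE:-, TRANSFORM:P5(v=0,ok=F), EMIT:P4(v=0,ok=F)] out:P3(v=32); bubbles=2
Tick 9: [PARSE:-, VALIDATE:-, TRANSFORM:-, EMIT:P5(v=0,ok=F)] out:P4(v=0); bubbles=3
Tick 10: [PARSE:-, VALIDATE:-, TRANSFORM:-, EMIT:-] out:P5(v=0); bubbles=4
Total bubble-slots: 20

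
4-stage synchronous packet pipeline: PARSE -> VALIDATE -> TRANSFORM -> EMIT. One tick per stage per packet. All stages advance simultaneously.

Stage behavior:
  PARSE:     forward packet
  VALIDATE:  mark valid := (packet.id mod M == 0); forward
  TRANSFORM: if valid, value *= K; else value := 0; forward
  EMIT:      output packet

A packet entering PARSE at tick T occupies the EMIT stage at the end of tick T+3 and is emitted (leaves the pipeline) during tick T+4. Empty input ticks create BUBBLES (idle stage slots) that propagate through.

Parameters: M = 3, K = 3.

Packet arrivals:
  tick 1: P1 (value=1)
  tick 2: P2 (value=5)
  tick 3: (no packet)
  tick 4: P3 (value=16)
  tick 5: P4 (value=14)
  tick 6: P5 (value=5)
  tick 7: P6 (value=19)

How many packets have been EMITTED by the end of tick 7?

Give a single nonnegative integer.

Tick 1: [PARSE:P1(v=1,ok=F), VALIDATE:-, TRANSFORM:-, EMIT:-] out:-; in:P1
Tick 2: [PARSE:P2(v=5,ok=F), VALIDATE:P1(v=1,ok=F), TRANSFORM:-, EMIT:-] out:-; in:P2
Tick 3: [PARSE:-, VALIDATE:P2(v=5,ok=F), TRANSFORM:P1(v=0,ok=F), EMIT:-] out:-; in:-
Tick 4: [PARSE:P3(v=16,ok=F), VALIDATE:-, TRANSFORM:P2(v=0,ok=F), EMIT:P1(v=0,ok=F)] out:-; in:P3
Tick 5: [PARSE:P4(v=14,ok=F), VALIDATE:P3(v=16,ok=T), TRANSFORM:-, EMIT:P2(v=0,ok=F)] out:P1(v=0); in:P4
Tick 6: [PARSE:P5(v=5,ok=F), VALIDATE:P4(v=14,ok=F), TRANSFORM:P3(v=48,ok=T), EMIT:-] out:P2(v=0); in:P5
Tick 7: [PARSE:P6(v=19,ok=F), VALIDATE:P5(v=5,ok=F), TRANSFORM:P4(v=0,ok=F), EMIT:P3(v=48,ok=T)] out:-; in:P6
Emitted by tick 7: ['P1', 'P2']

Answer: 2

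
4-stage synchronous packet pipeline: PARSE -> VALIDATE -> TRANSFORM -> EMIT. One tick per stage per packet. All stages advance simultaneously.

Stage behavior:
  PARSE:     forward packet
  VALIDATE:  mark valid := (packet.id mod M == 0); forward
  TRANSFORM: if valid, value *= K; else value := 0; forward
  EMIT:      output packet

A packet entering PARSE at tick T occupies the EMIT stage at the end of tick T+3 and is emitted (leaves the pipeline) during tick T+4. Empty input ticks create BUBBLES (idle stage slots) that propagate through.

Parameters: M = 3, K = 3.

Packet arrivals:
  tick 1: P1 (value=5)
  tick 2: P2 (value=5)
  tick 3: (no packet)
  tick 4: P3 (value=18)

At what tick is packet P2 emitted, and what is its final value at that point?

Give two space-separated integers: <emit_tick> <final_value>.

Tick 1: [PARSE:P1(v=5,ok=F), VALIDATE:-, TRANSFORM:-, EMIT:-] out:-; in:P1
Tick 2: [PARSE:P2(v=5,ok=F), VALIDATE:P1(v=5,ok=F), TRANSFORM:-, EMIT:-] out:-; in:P2
Tick 3: [PARSE:-, VALIDATE:P2(v=5,ok=F), TRANSFORM:P1(v=0,ok=F), EMIT:-] out:-; in:-
Tick 4: [PARSE:P3(v=18,ok=F), VALIDATE:-, TRANSFORM:P2(v=0,ok=F), EMIT:P1(v=0,ok=F)] out:-; in:P3
Tick 5: [PARSE:-, VALIDATE:P3(v=18,ok=T), TRANSFORM:-, EMIT:P2(v=0,ok=F)] out:P1(v=0); in:-
Tick 6: [PARSE:-, VALIDATE:-, TRANSFORM:P3(v=54,ok=T), EMIT:-] out:P2(v=0); in:-
Tick 7: [PARSE:-, VALIDATE:-, TRANSFORM:-, EMIT:P3(v=54,ok=T)] out:-; in:-
Tick 8: [PARSE:-, VALIDATE:-, TRANSFORM:-, EMIT:-] out:P3(v=54); in:-
P2: arrives tick 2, valid=False (id=2, id%3=2), emit tick 6, final value 0

Answer: 6 0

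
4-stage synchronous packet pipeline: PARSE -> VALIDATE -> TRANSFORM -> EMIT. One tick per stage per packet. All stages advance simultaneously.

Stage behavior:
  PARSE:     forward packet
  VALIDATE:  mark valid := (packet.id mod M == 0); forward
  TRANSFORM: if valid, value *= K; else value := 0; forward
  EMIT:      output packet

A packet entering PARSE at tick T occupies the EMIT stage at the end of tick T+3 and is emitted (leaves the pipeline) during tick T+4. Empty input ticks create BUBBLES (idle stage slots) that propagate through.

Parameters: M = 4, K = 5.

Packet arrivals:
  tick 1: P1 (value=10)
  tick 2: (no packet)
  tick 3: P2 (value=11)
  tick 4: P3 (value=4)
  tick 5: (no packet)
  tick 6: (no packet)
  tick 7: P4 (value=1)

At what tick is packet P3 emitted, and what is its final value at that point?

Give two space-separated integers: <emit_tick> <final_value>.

Tick 1: [PARSE:P1(v=10,ok=F), VALIDATE:-, TRANSFORM:-, EMIT:-] out:-; in:P1
Tick 2: [PARSE:-, VALIDATE:P1(v=10,ok=F), TRANSFORM:-, EMIT:-] out:-; in:-
Tick 3: [PARSE:P2(v=11,ok=F), VALIDATE:-, TRANSFORM:P1(v=0,ok=F), EMIT:-] out:-; in:P2
Tick 4: [PARSE:P3(v=4,ok=F), VALIDATE:P2(v=11,ok=F), TRANSFORM:-, EMIT:P1(v=0,ok=F)] out:-; in:P3
Tick 5: [PARSE:-, VALIDATE:P3(v=4,ok=F), TRANSFORM:P2(v=0,ok=F), EMIT:-] out:P1(v=0); in:-
Tick 6: [PARSE:-, VALIDATE:-, TRANSFORM:P3(v=0,ok=F), EMIT:P2(v=0,ok=F)] out:-; in:-
Tick 7: [PARSE:P4(v=1,ok=F), VALIDATE:-, TRANSFORM:-, EMIT:P3(v=0,ok=F)] out:P2(v=0); in:P4
Tick 8: [PARSE:-, VALIDATE:P4(v=1,ok=T), TRANSFORM:-, EMIT:-] out:P3(v=0); in:-
Tick 9: [PARSE:-, VALIDATE:-, TRANSFORM:P4(v=5,ok=T), EMIT:-] out:-; in:-
Tick 10: [PARSE:-, VALIDATE:-, TRANSFORM:-, EMIT:P4(v=5,ok=T)] out:-; in:-
Tick 11: [PARSE:-, VALIDATE:-, TRANSFORM:-, EMIT:-] out:P4(v=5); in:-
P3: arrives tick 4, valid=False (id=3, id%4=3), emit tick 8, final value 0

Answer: 8 0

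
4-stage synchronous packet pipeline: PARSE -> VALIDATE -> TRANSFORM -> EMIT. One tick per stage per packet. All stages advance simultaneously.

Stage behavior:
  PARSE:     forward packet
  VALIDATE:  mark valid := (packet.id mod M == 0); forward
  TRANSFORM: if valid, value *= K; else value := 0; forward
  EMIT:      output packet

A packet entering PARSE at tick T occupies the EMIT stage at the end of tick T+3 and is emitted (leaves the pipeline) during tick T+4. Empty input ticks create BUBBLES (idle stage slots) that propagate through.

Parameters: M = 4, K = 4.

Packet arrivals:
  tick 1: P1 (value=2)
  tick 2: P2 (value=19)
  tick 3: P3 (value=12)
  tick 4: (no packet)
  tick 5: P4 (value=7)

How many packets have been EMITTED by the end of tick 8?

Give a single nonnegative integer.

Tick 1: [PARSE:P1(v=2,ok=F), VALIDATE:-, TRANSFORM:-, EMIT:-] out:-; in:P1
Tick 2: [PARSE:P2(v=19,ok=F), VALIDATE:P1(v=2,ok=F), TRANSFORM:-, EMIT:-] out:-; in:P2
Tick 3: [PARSE:P3(v=12,ok=F), VALIDATE:P2(v=19,ok=F), TRANSFORM:P1(v=0,ok=F), EMIT:-] out:-; in:P3
Tick 4: [PARSE:-, VALIDATE:P3(v=12,ok=F), TRANSFORM:P2(v=0,ok=F), EMIT:P1(v=0,ok=F)] out:-; in:-
Tick 5: [PARSE:P4(v=7,ok=F), VALIDATE:-, TRANSFORM:P3(v=0,ok=F), EMIT:P2(v=0,ok=F)] out:P1(v=0); in:P4
Tick 6: [PARSE:-, VALIDATE:P4(v=7,ok=T), TRANSFORM:-, EMIT:P3(v=0,ok=F)] out:P2(v=0); in:-
Tick 7: [PARSE:-, VALIDATE:-, TRANSFORM:P4(v=28,ok=T), EMIT:-] out:P3(v=0); in:-
Tick 8: [PARSE:-, VALIDATE:-, TRANSFORM:-, EMIT:P4(v=28,ok=T)] out:-; in:-
Emitted by tick 8: ['P1', 'P2', 'P3']

Answer: 3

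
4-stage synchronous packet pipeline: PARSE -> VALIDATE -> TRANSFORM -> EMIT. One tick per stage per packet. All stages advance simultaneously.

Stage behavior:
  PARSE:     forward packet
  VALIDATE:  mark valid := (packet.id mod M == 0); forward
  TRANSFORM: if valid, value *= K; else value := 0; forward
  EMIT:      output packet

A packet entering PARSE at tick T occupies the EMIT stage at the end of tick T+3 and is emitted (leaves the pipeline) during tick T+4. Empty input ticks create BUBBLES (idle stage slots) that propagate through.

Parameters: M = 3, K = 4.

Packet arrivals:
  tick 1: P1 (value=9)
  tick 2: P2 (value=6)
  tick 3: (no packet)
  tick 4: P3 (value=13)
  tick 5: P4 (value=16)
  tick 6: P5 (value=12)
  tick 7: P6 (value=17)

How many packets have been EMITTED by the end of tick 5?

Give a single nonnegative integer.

Tick 1: [PARSE:P1(v=9,ok=F), VALIDATE:-, TRANSFORM:-, EMIT:-] out:-; in:P1
Tick 2: [PARSE:P2(v=6,ok=F), VALIDATE:P1(v=9,ok=F), TRANSFORM:-, EMIT:-] out:-; in:P2
Tick 3: [PARSE:-, VALIDATE:P2(v=6,ok=F), TRANSFORM:P1(v=0,ok=F), EMIT:-] out:-; in:-
Tick 4: [PARSE:P3(v=13,ok=F), VALIDATE:-, TRANSFORM:P2(v=0,ok=F), EMIT:P1(v=0,ok=F)] out:-; in:P3
Tick 5: [PARSE:P4(v=16,ok=F), VALIDATE:P3(v=13,ok=T), TRANSFORM:-, EMIT:P2(v=0,ok=F)] out:P1(v=0); in:P4
Emitted by tick 5: ['P1']

Answer: 1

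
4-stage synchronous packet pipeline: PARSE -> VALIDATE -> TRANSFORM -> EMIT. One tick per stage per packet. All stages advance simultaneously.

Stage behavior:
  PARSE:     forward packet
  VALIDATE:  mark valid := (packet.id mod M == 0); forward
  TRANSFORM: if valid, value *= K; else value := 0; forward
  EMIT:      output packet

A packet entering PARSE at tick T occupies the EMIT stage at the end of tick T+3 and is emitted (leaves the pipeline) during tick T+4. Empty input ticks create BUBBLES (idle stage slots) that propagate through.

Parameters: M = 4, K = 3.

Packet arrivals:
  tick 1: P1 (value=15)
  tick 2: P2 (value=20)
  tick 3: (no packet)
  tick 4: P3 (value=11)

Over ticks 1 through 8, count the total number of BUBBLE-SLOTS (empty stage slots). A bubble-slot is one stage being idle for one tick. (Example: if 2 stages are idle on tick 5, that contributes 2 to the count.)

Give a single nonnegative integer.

Tick 1: [PARSE:P1(v=15,ok=F), VALIDATE:-, TRANSFORM:-, EMIT:-] out:-; bubbles=3
Tick 2: [PARSE:P2(v=20,ok=F), VALIDATE:P1(v=15,ok=F), TRANSFORM:-, EMIT:-] out:-; bubbles=2
Tick 3: [PARSE:-, VALIDATE:P2(v=20,ok=F), TRANSFORM:P1(v=0,ok=F), EMIT:-] out:-; bubbles=2
Tick 4: [PARSE:P3(v=11,ok=F), VALIDATE:-, TRANSFORM:P2(v=0,ok=F), EMIT:P1(v=0,ok=F)] out:-; bubbles=1
Tick 5: [PARSE:-, VALIDATE:P3(v=11,ok=F), TRANSFORM:-, EMIT:P2(v=0,ok=F)] out:P1(v=0); bubbles=2
Tick 6: [PARSE:-, VALIDATE:-, TRANSFORM:P3(v=0,ok=F), EMIT:-] out:P2(v=0); bubbles=3
Tick 7: [PARSE:-, VALIDATE:-, TRANSFORM:-, EMIT:P3(v=0,ok=F)] out:-; bubbles=3
Tick 8: [PARSE:-, VALIDATE:-, TRANSFORM:-, EMIT:-] out:P3(v=0); bubbles=4
Total bubble-slots: 20

Answer: 20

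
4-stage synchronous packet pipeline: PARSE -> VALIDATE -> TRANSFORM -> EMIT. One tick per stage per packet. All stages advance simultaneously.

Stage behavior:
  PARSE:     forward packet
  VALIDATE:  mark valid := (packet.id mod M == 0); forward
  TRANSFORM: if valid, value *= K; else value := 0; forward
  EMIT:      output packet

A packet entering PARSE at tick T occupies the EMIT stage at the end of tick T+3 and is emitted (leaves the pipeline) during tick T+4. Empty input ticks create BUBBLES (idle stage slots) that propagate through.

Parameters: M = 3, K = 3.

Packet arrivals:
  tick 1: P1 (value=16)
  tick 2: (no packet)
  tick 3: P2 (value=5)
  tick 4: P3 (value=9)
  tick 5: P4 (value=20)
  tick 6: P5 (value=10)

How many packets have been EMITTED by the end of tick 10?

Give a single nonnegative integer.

Answer: 5

Derivation:
Tick 1: [PARSE:P1(v=16,ok=F), VALIDATE:-, TRANSFORM:-, EMIT:-] out:-; in:P1
Tick 2: [PARSE:-, VALIDATE:P1(v=16,ok=F), TRANSFORM:-, EMIT:-] out:-; in:-
Tick 3: [PARSE:P2(v=5,ok=F), VALIDATE:-, TRANSFORM:P1(v=0,ok=F), EMIT:-] out:-; in:P2
Tick 4: [PARSE:P3(v=9,ok=F), VALIDATE:P2(v=5,ok=F), TRANSFORM:-, EMIT:P1(v=0,ok=F)] out:-; in:P3
Tick 5: [PARSE:P4(v=20,ok=F), VALIDATE:P3(v=9,ok=T), TRANSFORM:P2(v=0,ok=F), EMIT:-] out:P1(v=0); in:P4
Tick 6: [PARSE:P5(v=10,ok=F), VALIDATE:P4(v=20,ok=F), TRANSFORM:P3(v=27,ok=T), EMIT:P2(v=0,ok=F)] out:-; in:P5
Tick 7: [PARSE:-, VALIDATE:P5(v=10,ok=F), TRANSFORM:P4(v=0,ok=F), EMIT:P3(v=27,ok=T)] out:P2(v=0); in:-
Tick 8: [PARSE:-, VALIDATE:-, TRANSFORM:P5(v=0,ok=F), EMIT:P4(v=0,ok=F)] out:P3(v=27); in:-
Tick 9: [PARSE:-, VALIDATE:-, TRANSFORM:-, EMIT:P5(v=0,ok=F)] out:P4(v=0); in:-
Tick 10: [PARSE:-, VALIDATE:-, TRANSFORM:-, EMIT:-] out:P5(v=0); in:-
Emitted by tick 10: ['P1', 'P2', 'P3', 'P4', 'P5']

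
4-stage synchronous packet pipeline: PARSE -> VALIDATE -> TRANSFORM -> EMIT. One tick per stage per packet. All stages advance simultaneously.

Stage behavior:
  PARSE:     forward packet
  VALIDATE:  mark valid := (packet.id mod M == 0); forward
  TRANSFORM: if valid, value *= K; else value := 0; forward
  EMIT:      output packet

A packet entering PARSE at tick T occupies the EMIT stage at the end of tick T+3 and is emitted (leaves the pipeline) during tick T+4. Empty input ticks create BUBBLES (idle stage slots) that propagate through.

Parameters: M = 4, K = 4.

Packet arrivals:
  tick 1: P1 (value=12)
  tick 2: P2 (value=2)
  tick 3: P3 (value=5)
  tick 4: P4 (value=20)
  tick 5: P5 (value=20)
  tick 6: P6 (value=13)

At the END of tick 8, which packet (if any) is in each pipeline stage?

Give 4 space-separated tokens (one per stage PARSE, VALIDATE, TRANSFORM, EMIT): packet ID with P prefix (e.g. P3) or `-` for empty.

Answer: - - P6 P5

Derivation:
Tick 1: [PARSE:P1(v=12,ok=F), VALIDATE:-, TRANSFORM:-, EMIT:-] out:-; in:P1
Tick 2: [PARSE:P2(v=2,ok=F), VALIDATE:P1(v=12,ok=F), TRANSFORM:-, EMIT:-] out:-; in:P2
Tick 3: [PARSE:P3(v=5,ok=F), VALIDATE:P2(v=2,ok=F), TRANSFORM:P1(v=0,ok=F), EMIT:-] out:-; in:P3
Tick 4: [PARSE:P4(v=20,ok=F), VALIDATE:P3(v=5,ok=F), TRANSFORM:P2(v=0,ok=F), EMIT:P1(v=0,ok=F)] out:-; in:P4
Tick 5: [PARSE:P5(v=20,ok=F), VALIDATE:P4(v=20,ok=T), TRANSFORM:P3(v=0,ok=F), EMIT:P2(v=0,ok=F)] out:P1(v=0); in:P5
Tick 6: [PARSE:P6(v=13,ok=F), VALIDATE:P5(v=20,ok=F), TRANSFORM:P4(v=80,ok=T), EMIT:P3(v=0,ok=F)] out:P2(v=0); in:P6
Tick 7: [PARSE:-, VALIDATE:P6(v=13,ok=F), TRANSFORM:P5(v=0,ok=F), EMIT:P4(v=80,ok=T)] out:P3(v=0); in:-
Tick 8: [PARSE:-, VALIDATE:-, TRANSFORM:P6(v=0,ok=F), EMIT:P5(v=0,ok=F)] out:P4(v=80); in:-
At end of tick 8: ['-', '-', 'P6', 'P5']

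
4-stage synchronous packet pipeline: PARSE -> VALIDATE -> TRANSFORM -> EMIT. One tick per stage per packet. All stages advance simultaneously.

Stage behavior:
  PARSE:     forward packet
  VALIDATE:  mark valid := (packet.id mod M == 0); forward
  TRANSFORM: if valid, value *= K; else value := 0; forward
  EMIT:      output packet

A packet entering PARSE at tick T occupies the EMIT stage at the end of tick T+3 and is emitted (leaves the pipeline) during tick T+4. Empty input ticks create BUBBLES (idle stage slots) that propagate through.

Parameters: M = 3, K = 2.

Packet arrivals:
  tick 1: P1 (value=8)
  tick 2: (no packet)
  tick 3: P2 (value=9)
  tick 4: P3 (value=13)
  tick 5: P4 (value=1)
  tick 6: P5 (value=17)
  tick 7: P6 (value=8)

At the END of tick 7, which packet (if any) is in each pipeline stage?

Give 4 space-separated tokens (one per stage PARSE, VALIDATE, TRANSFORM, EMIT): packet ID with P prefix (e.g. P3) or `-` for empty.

Answer: P6 P5 P4 P3

Derivation:
Tick 1: [PARSE:P1(v=8,ok=F), VALIDATE:-, TRANSFORM:-, EMIT:-] out:-; in:P1
Tick 2: [PARSE:-, VALIDATE:P1(v=8,ok=F), TRANSFORM:-, EMIT:-] out:-; in:-
Tick 3: [PARSE:P2(v=9,ok=F), VALIDATE:-, TRANSFORM:P1(v=0,ok=F), EMIT:-] out:-; in:P2
Tick 4: [PARSE:P3(v=13,ok=F), VALIDATE:P2(v=9,ok=F), TRANSFORM:-, EMIT:P1(v=0,ok=F)] out:-; in:P3
Tick 5: [PARSE:P4(v=1,ok=F), VALIDATE:P3(v=13,ok=T), TRANSFORM:P2(v=0,ok=F), EMIT:-] out:P1(v=0); in:P4
Tick 6: [PARSE:P5(v=17,ok=F), VALIDATE:P4(v=1,ok=F), TRANSFORM:P3(v=26,ok=T), EMIT:P2(v=0,ok=F)] out:-; in:P5
Tick 7: [PARSE:P6(v=8,ok=F), VALIDATE:P5(v=17,ok=F), TRANSFORM:P4(v=0,ok=F), EMIT:P3(v=26,ok=T)] out:P2(v=0); in:P6
At end of tick 7: ['P6', 'P5', 'P4', 'P3']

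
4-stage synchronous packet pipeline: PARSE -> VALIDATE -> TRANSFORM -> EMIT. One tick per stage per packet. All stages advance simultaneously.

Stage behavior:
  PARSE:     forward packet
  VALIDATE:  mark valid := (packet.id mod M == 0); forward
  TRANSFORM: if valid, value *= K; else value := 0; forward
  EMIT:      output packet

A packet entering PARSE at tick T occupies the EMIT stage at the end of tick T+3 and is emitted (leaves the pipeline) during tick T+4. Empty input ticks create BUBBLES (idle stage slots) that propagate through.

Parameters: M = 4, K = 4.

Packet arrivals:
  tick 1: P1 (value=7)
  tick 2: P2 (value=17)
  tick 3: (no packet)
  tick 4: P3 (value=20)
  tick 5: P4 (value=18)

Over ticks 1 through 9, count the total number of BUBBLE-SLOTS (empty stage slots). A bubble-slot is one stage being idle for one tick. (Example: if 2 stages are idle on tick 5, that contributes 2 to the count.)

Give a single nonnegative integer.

Answer: 20

Derivation:
Tick 1: [PARSE:P1(v=7,ok=F), VALIDATE:-, TRANSFORM:-, EMIT:-] out:-; bubbles=3
Tick 2: [PARSE:P2(v=17,ok=F), VALIDATE:P1(v=7,ok=F), TRANSFORM:-, EMIT:-] out:-; bubbles=2
Tick 3: [PARSE:-, VALIDATE:P2(v=17,ok=F), TRANSFORM:P1(v=0,ok=F), EMIT:-] out:-; bubbles=2
Tick 4: [PARSE:P3(v=20,ok=F), VALIDATE:-, TRANSFORM:P2(v=0,ok=F), EMIT:P1(v=0,ok=F)] out:-; bubbles=1
Tick 5: [PARSE:P4(v=18,ok=F), VALIDATE:P3(v=20,ok=F), TRANSFORM:-, EMIT:P2(v=0,ok=F)] out:P1(v=0); bubbles=1
Tick 6: [PARSE:-, VALIDATE:P4(v=18,ok=T), TRANSFORM:P3(v=0,ok=F), EMIT:-] out:P2(v=0); bubbles=2
Tick 7: [PARSE:-, VALIDATE:-, TRANSFORM:P4(v=72,ok=T), EMIT:P3(v=0,ok=F)] out:-; bubbles=2
Tick 8: [PARSE:-, VALIDATE:-, TRANSFORM:-, EMIT:P4(v=72,ok=T)] out:P3(v=0); bubbles=3
Tick 9: [PARSE:-, VALIDATE:-, TRANSFORM:-, EMIT:-] out:P4(v=72); bubbles=4
Total bubble-slots: 20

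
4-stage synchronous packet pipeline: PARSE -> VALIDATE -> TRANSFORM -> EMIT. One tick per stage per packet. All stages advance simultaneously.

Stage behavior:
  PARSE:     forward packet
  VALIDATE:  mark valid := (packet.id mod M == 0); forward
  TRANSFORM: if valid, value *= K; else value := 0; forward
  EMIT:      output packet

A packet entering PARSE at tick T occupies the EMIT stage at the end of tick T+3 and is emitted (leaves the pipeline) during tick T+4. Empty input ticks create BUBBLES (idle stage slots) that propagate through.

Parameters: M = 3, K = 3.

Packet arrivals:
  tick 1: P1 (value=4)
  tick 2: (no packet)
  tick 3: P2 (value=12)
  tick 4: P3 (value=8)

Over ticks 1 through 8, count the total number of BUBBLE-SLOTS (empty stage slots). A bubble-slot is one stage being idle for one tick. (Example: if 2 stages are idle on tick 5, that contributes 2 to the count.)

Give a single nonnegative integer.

Tick 1: [PARSE:P1(v=4,ok=F), VALIDATE:-, TRANSFORM:-, EMIT:-] out:-; bubbles=3
Tick 2: [PARSE:-, VALIDATE:P1(v=4,ok=F), TRANSFORM:-, EMIT:-] out:-; bubbles=3
Tick 3: [PARSE:P2(v=12,ok=F), VALIDATE:-, TRANSFORM:P1(v=0,ok=F), EMIT:-] out:-; bubbles=2
Tick 4: [PARSE:P3(v=8,ok=F), VALIDATE:P2(v=12,ok=F), TRANSFORM:-, EMIT:P1(v=0,ok=F)] out:-; bubbles=1
Tick 5: [PARSE:-, VALIDATE:P3(v=8,ok=T), TRANSFORM:P2(v=0,ok=F), EMIT:-] out:P1(v=0); bubbles=2
Tick 6: [PARSE:-, VALIDATE:-, TRANSFORM:P3(v=24,ok=T), EMIT:P2(v=0,ok=F)] out:-; bubbles=2
Tick 7: [PARSE:-, VALIDATE:-, TRANSFORM:-, EMIT:P3(v=24,ok=T)] out:P2(v=0); bubbles=3
Tick 8: [PARSE:-, VALIDATE:-, TRANSFORM:-, EMIT:-] out:P3(v=24); bubbles=4
Total bubble-slots: 20

Answer: 20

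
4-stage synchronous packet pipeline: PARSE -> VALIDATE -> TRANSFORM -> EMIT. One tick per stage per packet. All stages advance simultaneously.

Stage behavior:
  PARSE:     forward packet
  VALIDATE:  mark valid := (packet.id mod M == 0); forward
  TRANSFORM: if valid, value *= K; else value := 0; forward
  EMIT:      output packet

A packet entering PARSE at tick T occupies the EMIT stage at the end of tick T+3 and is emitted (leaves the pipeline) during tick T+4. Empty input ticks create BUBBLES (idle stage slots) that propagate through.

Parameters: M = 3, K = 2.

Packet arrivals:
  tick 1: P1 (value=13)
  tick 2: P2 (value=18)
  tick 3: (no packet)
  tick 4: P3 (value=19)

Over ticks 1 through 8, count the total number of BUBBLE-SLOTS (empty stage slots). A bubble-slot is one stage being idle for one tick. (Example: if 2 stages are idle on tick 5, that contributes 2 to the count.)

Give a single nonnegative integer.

Tick 1: [PARSE:P1(v=13,ok=F), VALIDATE:-, TRANSFORM:-, EMIT:-] out:-; bubbles=3
Tick 2: [PARSE:P2(v=18,ok=F), VALIDATE:P1(v=13,ok=F), TRANSFORM:-, EMIT:-] out:-; bubbles=2
Tick 3: [PARSE:-, VALIDATE:P2(v=18,ok=F), TRANSFORM:P1(v=0,ok=F), EMIT:-] out:-; bubbles=2
Tick 4: [PARSE:P3(v=19,ok=F), VALIDATE:-, TRANSFORM:P2(v=0,ok=F), EMIT:P1(v=0,ok=F)] out:-; bubbles=1
Tick 5: [PARSE:-, VALIDATE:P3(v=19,ok=T), TRANSFORM:-, EMIT:P2(v=0,ok=F)] out:P1(v=0); bubbles=2
Tick 6: [PARSE:-, VALIDATE:-, TRANSFORM:P3(v=38,ok=T), EMIT:-] out:P2(v=0); bubbles=3
Tick 7: [PARSE:-, VALIDATE:-, TRANSFORM:-, EMIT:P3(v=38,ok=T)] out:-; bubbles=3
Tick 8: [PARSE:-, VALIDATE:-, TRANSFORM:-, EMIT:-] out:P3(v=38); bubbles=4
Total bubble-slots: 20

Answer: 20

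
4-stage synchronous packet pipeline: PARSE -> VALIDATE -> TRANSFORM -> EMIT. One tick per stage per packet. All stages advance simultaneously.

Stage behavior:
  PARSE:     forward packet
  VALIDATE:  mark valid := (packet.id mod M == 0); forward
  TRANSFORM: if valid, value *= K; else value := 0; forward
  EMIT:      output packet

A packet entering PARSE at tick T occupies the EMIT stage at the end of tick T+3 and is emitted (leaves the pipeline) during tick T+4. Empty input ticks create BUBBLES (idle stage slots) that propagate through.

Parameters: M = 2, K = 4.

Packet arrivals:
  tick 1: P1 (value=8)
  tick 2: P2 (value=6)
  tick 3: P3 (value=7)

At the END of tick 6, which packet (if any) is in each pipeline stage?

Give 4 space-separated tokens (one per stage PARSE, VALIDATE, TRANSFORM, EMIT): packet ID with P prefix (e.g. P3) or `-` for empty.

Tick 1: [PARSE:P1(v=8,ok=F), VALIDATE:-, TRANSFORM:-, EMIT:-] out:-; in:P1
Tick 2: [PARSE:P2(v=6,ok=F), VALIDATE:P1(v=8,ok=F), TRANSFORM:-, EMIT:-] out:-; in:P2
Tick 3: [PARSE:P3(v=7,ok=F), VALIDATE:P2(v=6,ok=T), TRANSFORM:P1(v=0,ok=F), EMIT:-] out:-; in:P3
Tick 4: [PARSE:-, VALIDATE:P3(v=7,ok=F), TRANSFORM:P2(v=24,ok=T), EMIT:P1(v=0,ok=F)] out:-; in:-
Tick 5: [PARSE:-, VALIDATE:-, TRANSFORM:P3(v=0,ok=F), EMIT:P2(v=24,ok=T)] out:P1(v=0); in:-
Tick 6: [PARSE:-, VALIDATE:-, TRANSFORM:-, EMIT:P3(v=0,ok=F)] out:P2(v=24); in:-
At end of tick 6: ['-', '-', '-', 'P3']

Answer: - - - P3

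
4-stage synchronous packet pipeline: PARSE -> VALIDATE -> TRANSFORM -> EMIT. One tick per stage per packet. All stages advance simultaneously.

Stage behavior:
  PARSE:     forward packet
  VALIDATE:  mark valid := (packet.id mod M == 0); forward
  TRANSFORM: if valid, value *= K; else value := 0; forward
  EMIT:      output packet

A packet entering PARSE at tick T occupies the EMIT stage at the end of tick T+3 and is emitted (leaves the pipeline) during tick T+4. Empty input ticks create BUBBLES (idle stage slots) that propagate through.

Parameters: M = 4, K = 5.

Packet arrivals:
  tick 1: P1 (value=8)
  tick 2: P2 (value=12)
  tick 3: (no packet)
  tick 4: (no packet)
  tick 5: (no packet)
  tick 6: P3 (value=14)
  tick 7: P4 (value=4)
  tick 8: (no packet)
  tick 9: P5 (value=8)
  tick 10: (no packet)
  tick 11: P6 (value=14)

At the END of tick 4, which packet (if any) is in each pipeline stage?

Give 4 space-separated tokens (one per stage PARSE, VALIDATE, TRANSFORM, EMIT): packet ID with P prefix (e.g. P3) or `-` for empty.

Tick 1: [PARSE:P1(v=8,ok=F), VALIDATE:-, TRANSFORM:-, EMIT:-] out:-; in:P1
Tick 2: [PARSE:P2(v=12,ok=F), VALIDATE:P1(v=8,ok=F), TRANSFORM:-, EMIT:-] out:-; in:P2
Tick 3: [PARSE:-, VALIDATE:P2(v=12,ok=F), TRANSFORM:P1(v=0,ok=F), EMIT:-] out:-; in:-
Tick 4: [PARSE:-, VALIDATE:-, TRANSFORM:P2(v=0,ok=F), EMIT:P1(v=0,ok=F)] out:-; in:-
At end of tick 4: ['-', '-', 'P2', 'P1']

Answer: - - P2 P1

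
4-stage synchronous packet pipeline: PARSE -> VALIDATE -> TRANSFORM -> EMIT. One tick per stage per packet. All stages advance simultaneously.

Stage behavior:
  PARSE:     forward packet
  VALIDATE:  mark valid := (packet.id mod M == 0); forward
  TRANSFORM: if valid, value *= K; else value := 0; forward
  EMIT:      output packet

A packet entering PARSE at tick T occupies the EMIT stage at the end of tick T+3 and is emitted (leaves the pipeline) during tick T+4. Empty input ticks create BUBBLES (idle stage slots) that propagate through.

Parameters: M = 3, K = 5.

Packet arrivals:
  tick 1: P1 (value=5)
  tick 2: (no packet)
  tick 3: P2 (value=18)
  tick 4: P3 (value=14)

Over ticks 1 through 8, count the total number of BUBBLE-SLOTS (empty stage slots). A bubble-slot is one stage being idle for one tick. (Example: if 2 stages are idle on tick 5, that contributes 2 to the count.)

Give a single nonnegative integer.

Tick 1: [PARSE:P1(v=5,ok=F), VALIDATE:-, TRANSFORM:-, EMIT:-] out:-; bubbles=3
Tick 2: [PARSE:-, VALIDATE:P1(v=5,ok=F), TRANSFORM:-, EMIT:-] out:-; bubbles=3
Tick 3: [PARSE:P2(v=18,ok=F), VALIDATE:-, TRANSFORM:P1(v=0,ok=F), EMIT:-] out:-; bubbles=2
Tick 4: [PARSE:P3(v=14,ok=F), VALIDATE:P2(v=18,ok=F), TRANSFORM:-, EMIT:P1(v=0,ok=F)] out:-; bubbles=1
Tick 5: [PARSE:-, VALIDATE:P3(v=14,ok=T), TRANSFORM:P2(v=0,ok=F), EMIT:-] out:P1(v=0); bubbles=2
Tick 6: [PARSE:-, VALIDATE:-, TRANSFORM:P3(v=70,ok=T), EMIT:P2(v=0,ok=F)] out:-; bubbles=2
Tick 7: [PARSE:-, VALIDATE:-, TRANSFORM:-, EMIT:P3(v=70,ok=T)] out:P2(v=0); bubbles=3
Tick 8: [PARSE:-, VALIDATE:-, TRANSFORM:-, EMIT:-] out:P3(v=70); bubbles=4
Total bubble-slots: 20

Answer: 20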